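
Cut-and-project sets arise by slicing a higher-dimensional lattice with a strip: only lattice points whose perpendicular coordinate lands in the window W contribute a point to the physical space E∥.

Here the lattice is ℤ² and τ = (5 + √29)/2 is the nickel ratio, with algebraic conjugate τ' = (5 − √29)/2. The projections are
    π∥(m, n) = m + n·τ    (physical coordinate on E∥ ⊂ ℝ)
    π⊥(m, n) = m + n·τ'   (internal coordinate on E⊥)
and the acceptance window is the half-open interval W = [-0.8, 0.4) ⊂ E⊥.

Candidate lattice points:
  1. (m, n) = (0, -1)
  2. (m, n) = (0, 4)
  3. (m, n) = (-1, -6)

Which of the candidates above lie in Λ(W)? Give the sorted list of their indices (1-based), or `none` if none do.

1, 2, 3

Compute τ' = (5−√29)/2 = -0.192582, so π⊥(m,n) = m -0.192582·n.
[1] lift (0,-1): star map gives 0.192582; window check -0.8 ≤ 0.192582 < 0.4 is true → IN Λ
[2] lift (0,4): star map gives -0.770330; window check -0.8 ≤ -0.770330 < 0.4 is true → IN Λ
[3] lift (-1,-6): star map gives 0.155494; window check -0.8 ≤ 0.155494 < 0.4 is true → IN Λ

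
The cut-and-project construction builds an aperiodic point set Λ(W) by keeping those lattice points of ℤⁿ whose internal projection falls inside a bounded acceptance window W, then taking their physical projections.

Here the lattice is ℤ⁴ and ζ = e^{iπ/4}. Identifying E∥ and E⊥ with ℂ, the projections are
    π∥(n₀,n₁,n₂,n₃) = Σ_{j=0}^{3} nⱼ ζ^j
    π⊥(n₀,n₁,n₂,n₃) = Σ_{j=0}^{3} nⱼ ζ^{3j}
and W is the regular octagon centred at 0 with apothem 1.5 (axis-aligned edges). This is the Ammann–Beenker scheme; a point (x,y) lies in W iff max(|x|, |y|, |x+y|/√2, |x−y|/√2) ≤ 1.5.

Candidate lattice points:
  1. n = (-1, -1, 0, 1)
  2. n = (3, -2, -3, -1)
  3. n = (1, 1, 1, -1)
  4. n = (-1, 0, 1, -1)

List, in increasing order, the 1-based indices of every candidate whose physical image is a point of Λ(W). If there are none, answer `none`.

1, 3

π⊥(n) = n₀ + n₁ζ³ + n₂ζ⁶ + n₃ζ⁹ where ζ = e^{iπ/4}.
#1 (-1, -1, 0, 1): internal (0.41421, 0.00000); octagon support 0.41421 vs apothem 1.5 → ∈ W
#2 (3, -2, -3, -1): internal (3.70711, 0.87868); octagon support 3.70711 vs apothem 1.5 → ∉ W
#3 (1, 1, 1, -1): internal (-0.41421, -1.00000); octagon support 1.00000 vs apothem 1.5 → ∈ W
#4 (-1, 0, 1, -1): internal (-1.70711, -1.70711); octagon support 2.41421 vs apothem 1.5 → ∉ W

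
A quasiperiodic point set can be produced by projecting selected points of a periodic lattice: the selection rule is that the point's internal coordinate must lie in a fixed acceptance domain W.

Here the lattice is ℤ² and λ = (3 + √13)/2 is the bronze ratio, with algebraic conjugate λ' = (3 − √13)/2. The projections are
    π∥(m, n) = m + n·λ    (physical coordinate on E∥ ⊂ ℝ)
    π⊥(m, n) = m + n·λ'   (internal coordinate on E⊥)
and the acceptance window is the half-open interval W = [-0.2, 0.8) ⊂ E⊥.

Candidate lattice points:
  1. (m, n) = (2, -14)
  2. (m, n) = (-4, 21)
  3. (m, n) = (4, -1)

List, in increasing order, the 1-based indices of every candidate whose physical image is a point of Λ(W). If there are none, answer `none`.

Numerically λ ≈ 3.3028 and λ' = −1/λ ≈ -0.3028.
#1 (2,-14): internal coord 2 + (-14)·λ' = +6.2389; +6.2389 ∉ [-0.2, 0.8) → out
#2 (-4,21): internal coord -4 + (21)·λ' = -10.3583; -10.3583 ∉ [-0.2, 0.8) → out
#3 (4,-1): internal coord 4 + (-1)·λ' = +4.3028; +4.3028 ∉ [-0.2, 0.8) → out

none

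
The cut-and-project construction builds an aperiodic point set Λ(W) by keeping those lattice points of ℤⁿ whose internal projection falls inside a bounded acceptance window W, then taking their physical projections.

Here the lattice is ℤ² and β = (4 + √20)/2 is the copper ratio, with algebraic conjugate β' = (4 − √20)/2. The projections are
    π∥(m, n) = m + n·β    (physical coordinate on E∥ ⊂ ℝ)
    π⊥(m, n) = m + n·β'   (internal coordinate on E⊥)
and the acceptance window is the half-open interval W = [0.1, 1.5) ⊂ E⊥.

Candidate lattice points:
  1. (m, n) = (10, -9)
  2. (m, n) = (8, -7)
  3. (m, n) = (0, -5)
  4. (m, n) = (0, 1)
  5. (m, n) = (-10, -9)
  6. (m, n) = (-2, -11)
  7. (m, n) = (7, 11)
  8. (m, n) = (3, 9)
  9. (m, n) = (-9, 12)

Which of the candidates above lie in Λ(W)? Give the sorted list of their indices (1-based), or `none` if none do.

Compute β' = (4−√20)/2 = -0.23607, so π⊥(m,n) = m -0.23607·n.
candidate 1: (m,n)=(10,-9) → π∥ = 10-9·β ≈ -28.12461, π⊥ = 10-9·β' ≈ 12.12461 ∉ [0.1, 1.5) ⇒ out
candidate 2: (m,n)=(8,-7) → π∥ = 8-7·β ≈ -21.65248, π⊥ = 8-7·β' ≈ 9.65248 ∉ [0.1, 1.5) ⇒ out
candidate 3: (m,n)=(0,-5) → π∥ = 0-5·β ≈ -21.18034, π⊥ = 0-5·β' ≈ 1.18034 ∈ [0.1, 1.5) ⇒ IN Λ
candidate 4: (m,n)=(0,1) → π∥ = 0+1·β ≈ 4.23607, π⊥ = 0+1·β' ≈ -0.23607 ∉ [0.1, 1.5) ⇒ out
candidate 5: (m,n)=(-10,-9) → π∥ = -10-9·β ≈ -48.12461, π⊥ = -10-9·β' ≈ -7.87539 ∉ [0.1, 1.5) ⇒ out
candidate 6: (m,n)=(-2,-11) → π∥ = -2-11·β ≈ -48.59675, π⊥ = -2-11·β' ≈ 0.59675 ∈ [0.1, 1.5) ⇒ IN Λ
candidate 7: (m,n)=(7,11) → π∥ = 7+11·β ≈ 53.59675, π⊥ = 7+11·β' ≈ 4.40325 ∉ [0.1, 1.5) ⇒ out
candidate 8: (m,n)=(3,9) → π∥ = 3+9·β ≈ 41.12461, π⊥ = 3+9·β' ≈ 0.87539 ∈ [0.1, 1.5) ⇒ IN Λ
candidate 9: (m,n)=(-9,12) → π∥ = -9+12·β ≈ 41.83282, π⊥ = -9+12·β' ≈ -11.83282 ∉ [0.1, 1.5) ⇒ out

3, 6, 8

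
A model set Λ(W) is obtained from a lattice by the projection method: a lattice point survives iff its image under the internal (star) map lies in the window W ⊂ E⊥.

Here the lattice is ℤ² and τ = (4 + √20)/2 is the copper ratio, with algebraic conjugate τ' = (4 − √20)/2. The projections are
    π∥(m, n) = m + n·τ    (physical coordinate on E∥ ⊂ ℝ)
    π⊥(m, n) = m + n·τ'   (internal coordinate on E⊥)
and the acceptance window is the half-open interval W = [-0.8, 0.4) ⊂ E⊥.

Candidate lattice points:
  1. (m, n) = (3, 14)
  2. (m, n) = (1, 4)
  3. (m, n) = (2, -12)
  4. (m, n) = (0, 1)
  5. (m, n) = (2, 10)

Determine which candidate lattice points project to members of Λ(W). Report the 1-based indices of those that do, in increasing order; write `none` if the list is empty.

Numerically τ ≈ 4.2361 and τ' = −1/τ ≈ -0.2361.
candidate 1: (m,n)=(3,14) → π∥ = 3+14·τ ≈ 62.3050, π⊥ = 3+14·τ' ≈ -0.3050 ∈ [-0.8, 0.4) ⇒ IN Λ
candidate 2: (m,n)=(1,4) → π∥ = 1+4·τ ≈ 17.9443, π⊥ = 1+4·τ' ≈ 0.0557 ∈ [-0.8, 0.4) ⇒ IN Λ
candidate 3: (m,n)=(2,-12) → π∥ = 2-12·τ ≈ -48.8328, π⊥ = 2-12·τ' ≈ 4.8328 ∉ [-0.8, 0.4) ⇒ out
candidate 4: (m,n)=(0,1) → π∥ = 0+1·τ ≈ 4.2361, π⊥ = 0+1·τ' ≈ -0.2361 ∈ [-0.8, 0.4) ⇒ IN Λ
candidate 5: (m,n)=(2,10) → π∥ = 2+10·τ ≈ 44.3607, π⊥ = 2+10·τ' ≈ -0.3607 ∈ [-0.8, 0.4) ⇒ IN Λ

1, 2, 4, 5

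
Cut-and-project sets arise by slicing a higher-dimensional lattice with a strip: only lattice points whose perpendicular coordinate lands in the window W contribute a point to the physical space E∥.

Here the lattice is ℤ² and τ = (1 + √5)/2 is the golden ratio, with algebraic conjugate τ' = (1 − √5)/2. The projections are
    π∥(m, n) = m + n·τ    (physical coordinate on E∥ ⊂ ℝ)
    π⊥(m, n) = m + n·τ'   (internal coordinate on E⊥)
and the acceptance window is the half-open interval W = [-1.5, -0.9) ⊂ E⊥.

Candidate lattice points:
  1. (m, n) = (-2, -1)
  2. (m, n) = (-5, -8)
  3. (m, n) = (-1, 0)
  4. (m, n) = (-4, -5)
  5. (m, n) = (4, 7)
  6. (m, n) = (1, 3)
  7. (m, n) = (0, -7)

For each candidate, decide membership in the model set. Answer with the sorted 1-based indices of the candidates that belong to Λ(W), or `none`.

τ' = (1−√5)/2 ≈ -0.61803.
candidate 1: (m,n)=(-2,-1) → π∥ = -2-1·τ ≈ -3.61803, π⊥ = -2-1·τ' ≈ -1.38197 ∈ [-1.5, -0.9) ⇒ IN Λ
candidate 2: (m,n)=(-5,-8) → π∥ = -5-8·τ ≈ -17.94427, π⊥ = -5-8·τ' ≈ -0.05573 ∉ [-1.5, -0.9) ⇒ out
candidate 3: (m,n)=(-1,0) → π∥ = -1+0·τ ≈ -1.00000, π⊥ = -1+0·τ' ≈ -1.00000 ∈ [-1.5, -0.9) ⇒ IN Λ
candidate 4: (m,n)=(-4,-5) → π∥ = -4-5·τ ≈ -12.09017, π⊥ = -4-5·τ' ≈ -0.90983 ∈ [-1.5, -0.9) ⇒ IN Λ
candidate 5: (m,n)=(4,7) → π∥ = 4+7·τ ≈ 15.32624, π⊥ = 4+7·τ' ≈ -0.32624 ∉ [-1.5, -0.9) ⇒ out
candidate 6: (m,n)=(1,3) → π∥ = 1+3·τ ≈ 5.85410, π⊥ = 1+3·τ' ≈ -0.85410 ∉ [-1.5, -0.9) ⇒ out
candidate 7: (m,n)=(0,-7) → π∥ = 0-7·τ ≈ -11.32624, π⊥ = 0-7·τ' ≈ 4.32624 ∉ [-1.5, -0.9) ⇒ out

1, 3, 4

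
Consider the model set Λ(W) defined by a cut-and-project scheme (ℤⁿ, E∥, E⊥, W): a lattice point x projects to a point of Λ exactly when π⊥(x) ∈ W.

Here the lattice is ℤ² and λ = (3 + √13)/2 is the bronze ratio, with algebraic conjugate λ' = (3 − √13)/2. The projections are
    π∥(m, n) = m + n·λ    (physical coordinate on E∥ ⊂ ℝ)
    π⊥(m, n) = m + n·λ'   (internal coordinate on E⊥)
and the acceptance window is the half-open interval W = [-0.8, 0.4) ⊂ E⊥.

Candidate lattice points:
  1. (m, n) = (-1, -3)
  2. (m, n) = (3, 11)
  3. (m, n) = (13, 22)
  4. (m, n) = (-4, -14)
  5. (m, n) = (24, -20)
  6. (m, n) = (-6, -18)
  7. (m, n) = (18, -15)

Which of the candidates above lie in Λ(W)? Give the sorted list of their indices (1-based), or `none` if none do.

1, 2, 4, 6

λ' = (3−√13)/2 ≈ -0.30278.
#1 (-1,-3): internal coord -1 + (-3)·λ' = -0.09167; -0.09167 ∈ [-0.8, 0.4) → IN Λ
#2 (3,11): internal coord 3 + (11)·λ' = -0.33053; -0.33053 ∈ [-0.8, 0.4) → IN Λ
#3 (13,22): internal coord 13 + (22)·λ' = +6.33894; +6.33894 ∉ [-0.8, 0.4) → out
#4 (-4,-14): internal coord -4 + (-14)·λ' = +0.23886; +0.23886 ∈ [-0.8, 0.4) → IN Λ
#5 (24,-20): internal coord 24 + (-20)·λ' = +30.05551; +30.05551 ∉ [-0.8, 0.4) → out
#6 (-6,-18): internal coord -6 + (-18)·λ' = -0.55004; -0.55004 ∈ [-0.8, 0.4) → IN Λ
#7 (18,-15): internal coord 18 + (-15)·λ' = +22.54163; +22.54163 ∉ [-0.8, 0.4) → out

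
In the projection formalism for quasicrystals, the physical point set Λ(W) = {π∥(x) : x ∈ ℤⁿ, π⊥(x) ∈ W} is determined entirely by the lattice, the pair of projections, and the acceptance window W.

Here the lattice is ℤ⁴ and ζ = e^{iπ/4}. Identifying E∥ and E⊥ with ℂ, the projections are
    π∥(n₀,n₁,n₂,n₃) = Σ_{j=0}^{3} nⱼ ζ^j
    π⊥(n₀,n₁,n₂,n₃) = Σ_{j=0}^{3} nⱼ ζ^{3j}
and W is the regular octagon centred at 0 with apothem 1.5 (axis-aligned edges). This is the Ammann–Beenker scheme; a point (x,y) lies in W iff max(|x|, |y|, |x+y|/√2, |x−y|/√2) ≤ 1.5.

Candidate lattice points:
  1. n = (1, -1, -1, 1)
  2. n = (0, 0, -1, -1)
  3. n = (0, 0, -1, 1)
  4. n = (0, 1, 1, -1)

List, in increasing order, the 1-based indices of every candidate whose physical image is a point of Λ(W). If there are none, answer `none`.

2

Internal map: ζ^{3j} for j=0..3 gives (1,0), (−√2/2,√2/2), (0,−1), (√2/2,√2/2).
#1 (1, -1, -1, 1): internal (2.41421, 1.00000); octagon support 2.41421 vs apothem 1.5 → ∉ W
#2 (0, 0, -1, -1): internal (-0.70711, 0.29289); octagon support 0.70711 vs apothem 1.5 → ∈ W
#3 (0, 0, -1, 1): internal (0.70711, 1.70711); octagon support 1.70711 vs apothem 1.5 → ∉ W
#4 (0, 1, 1, -1): internal (-1.41421, -1.00000); octagon support 1.70711 vs apothem 1.5 → ∉ W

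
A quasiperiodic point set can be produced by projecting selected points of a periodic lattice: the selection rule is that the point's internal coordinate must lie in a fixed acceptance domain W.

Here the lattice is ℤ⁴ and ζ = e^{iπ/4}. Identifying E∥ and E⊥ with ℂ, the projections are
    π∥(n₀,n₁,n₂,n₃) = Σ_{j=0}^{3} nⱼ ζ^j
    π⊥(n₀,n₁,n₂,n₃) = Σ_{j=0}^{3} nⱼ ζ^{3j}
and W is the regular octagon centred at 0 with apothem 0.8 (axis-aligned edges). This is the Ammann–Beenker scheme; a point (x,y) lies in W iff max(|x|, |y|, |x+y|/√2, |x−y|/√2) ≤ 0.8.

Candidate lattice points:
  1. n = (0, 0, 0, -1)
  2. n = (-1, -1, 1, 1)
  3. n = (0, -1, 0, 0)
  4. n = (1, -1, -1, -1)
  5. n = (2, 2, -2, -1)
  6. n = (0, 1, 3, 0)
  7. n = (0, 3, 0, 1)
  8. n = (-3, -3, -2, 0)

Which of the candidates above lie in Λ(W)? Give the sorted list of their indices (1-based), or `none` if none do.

none

With ζ = e^{iπ/4} the internal vectors are ζ^0,ζ^3,ζ^6,ζ^9.
#1 (0, 0, 0, -1): internal (-0.707107, -0.707107); octagon support 1.000000 vs apothem 0.8 → ∉ W
#2 (-1, -1, 1, 1): internal (0.414214, -1.000000); octagon support 1.000000 vs apothem 0.8 → ∉ W
#3 (0, -1, 0, 0): internal (0.707107, -0.707107); octagon support 1.000000 vs apothem 0.8 → ∉ W
#4 (1, -1, -1, -1): internal (1.000000, -0.414214); octagon support 1.000000 vs apothem 0.8 → ∉ W
#5 (2, 2, -2, -1): internal (-0.121320, 2.707107); octagon support 2.707107 vs apothem 0.8 → ∉ W
#6 (0, 1, 3, 0): internal (-0.707107, -2.292893); octagon support 2.292893 vs apothem 0.8 → ∉ W
#7 (0, 3, 0, 1): internal (-1.414214, 2.828427); octagon support 3.000000 vs apothem 0.8 → ∉ W
#8 (-3, -3, -2, 0): internal (-0.878680, -0.121320); octagon support 0.878680 vs apothem 0.8 → ∉ W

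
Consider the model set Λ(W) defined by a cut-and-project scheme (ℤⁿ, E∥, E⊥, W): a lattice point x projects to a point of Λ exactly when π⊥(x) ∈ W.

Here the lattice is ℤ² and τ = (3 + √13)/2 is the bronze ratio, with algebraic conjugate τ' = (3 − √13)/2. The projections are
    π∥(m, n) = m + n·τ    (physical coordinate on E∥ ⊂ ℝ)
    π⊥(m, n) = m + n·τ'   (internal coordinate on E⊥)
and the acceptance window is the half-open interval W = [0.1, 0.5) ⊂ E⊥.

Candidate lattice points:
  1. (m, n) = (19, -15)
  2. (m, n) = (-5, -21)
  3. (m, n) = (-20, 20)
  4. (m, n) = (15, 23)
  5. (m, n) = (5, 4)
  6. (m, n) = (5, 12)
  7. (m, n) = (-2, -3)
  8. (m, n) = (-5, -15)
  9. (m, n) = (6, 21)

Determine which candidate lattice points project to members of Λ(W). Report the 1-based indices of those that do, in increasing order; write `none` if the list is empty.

none

Numerically τ ≈ 3.302776 and τ' = −1/τ ≈ -0.302776.
#1 (19,-15): internal coord 19 + (-15)·τ' = +23.541635; +23.541635 ∉ [0.1, 0.5) → out
#2 (-5,-21): internal coord -5 + (-21)·τ' = +1.358288; +1.358288 ∉ [0.1, 0.5) → out
#3 (-20,20): internal coord -20 + (20)·τ' = -26.055513; -26.055513 ∉ [0.1, 0.5) → out
#4 (15,23): internal coord 15 + (23)·τ' = +8.036160; +8.036160 ∉ [0.1, 0.5) → out
#5 (5,4): internal coord 5 + (4)·τ' = +3.788897; +3.788897 ∉ [0.1, 0.5) → out
#6 (5,12): internal coord 5 + (12)·τ' = +1.366692; +1.366692 ∉ [0.1, 0.5) → out
#7 (-2,-3): internal coord -2 + (-3)·τ' = -1.091673; -1.091673 ∉ [0.1, 0.5) → out
#8 (-5,-15): internal coord -5 + (-15)·τ' = -0.458365; -0.458365 ∉ [0.1, 0.5) → out
#9 (6,21): internal coord 6 + (21)·τ' = -0.358288; -0.358288 ∉ [0.1, 0.5) → out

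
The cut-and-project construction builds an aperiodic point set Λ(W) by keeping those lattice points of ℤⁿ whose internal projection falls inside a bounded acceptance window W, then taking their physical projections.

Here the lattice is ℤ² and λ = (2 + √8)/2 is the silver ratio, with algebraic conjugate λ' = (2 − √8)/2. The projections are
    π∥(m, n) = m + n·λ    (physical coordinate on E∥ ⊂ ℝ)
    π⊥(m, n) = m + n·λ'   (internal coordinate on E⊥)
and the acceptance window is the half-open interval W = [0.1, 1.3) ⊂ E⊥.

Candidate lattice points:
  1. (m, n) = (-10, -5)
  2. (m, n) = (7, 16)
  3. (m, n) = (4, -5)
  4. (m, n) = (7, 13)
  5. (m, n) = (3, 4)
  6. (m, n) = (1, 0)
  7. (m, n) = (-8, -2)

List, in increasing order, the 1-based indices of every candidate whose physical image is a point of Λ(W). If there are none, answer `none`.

2, 6

Compute λ' = (2−√8)/2 = -0.414214, so π⊥(m,n) = m -0.414214·n.
#1 (-10,-5): internal coord -10 + (-5)·λ' = -7.928932; -7.928932 ∉ [0.1, 1.3) → out
#2 (7,16): internal coord 7 + (16)·λ' = +0.372583; +0.372583 ∈ [0.1, 1.3) → IN Λ
#3 (4,-5): internal coord 4 + (-5)·λ' = +6.071068; +6.071068 ∉ [0.1, 1.3) → out
#4 (7,13): internal coord 7 + (13)·λ' = +1.615224; +1.615224 ∉ [0.1, 1.3) → out
#5 (3,4): internal coord 3 + (4)·λ' = +1.343146; +1.343146 ∉ [0.1, 1.3) → out
#6 (1,0): internal coord 1 + (0)·λ' = +1.000000; +1.000000 ∈ [0.1, 1.3) → IN Λ
#7 (-8,-2): internal coord -8 + (-2)·λ' = -7.171573; -7.171573 ∉ [0.1, 1.3) → out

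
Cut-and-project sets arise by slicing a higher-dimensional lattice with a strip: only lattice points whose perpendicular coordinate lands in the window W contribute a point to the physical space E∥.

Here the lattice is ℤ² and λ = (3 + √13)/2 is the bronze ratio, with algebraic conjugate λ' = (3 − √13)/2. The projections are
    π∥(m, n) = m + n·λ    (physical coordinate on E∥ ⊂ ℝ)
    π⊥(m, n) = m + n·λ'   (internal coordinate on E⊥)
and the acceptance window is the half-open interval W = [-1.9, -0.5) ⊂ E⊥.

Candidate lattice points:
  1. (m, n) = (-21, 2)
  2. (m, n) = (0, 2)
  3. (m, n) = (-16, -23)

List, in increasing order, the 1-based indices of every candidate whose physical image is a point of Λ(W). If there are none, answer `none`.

2

Compute λ' = (3−√13)/2 = -0.3028, so π⊥(m,n) = m -0.3028·n.
#1 (-21,2): internal coord -21 + (2)·λ' = -21.6056; -21.6056 ∉ [-1.9, -0.5) → out
#2 (0,2): internal coord 0 + (2)·λ' = -0.6056; -0.6056 ∈ [-1.9, -0.5) → IN Λ
#3 (-16,-23): internal coord -16 + (-23)·λ' = -9.0362; -9.0362 ∉ [-1.9, -0.5) → out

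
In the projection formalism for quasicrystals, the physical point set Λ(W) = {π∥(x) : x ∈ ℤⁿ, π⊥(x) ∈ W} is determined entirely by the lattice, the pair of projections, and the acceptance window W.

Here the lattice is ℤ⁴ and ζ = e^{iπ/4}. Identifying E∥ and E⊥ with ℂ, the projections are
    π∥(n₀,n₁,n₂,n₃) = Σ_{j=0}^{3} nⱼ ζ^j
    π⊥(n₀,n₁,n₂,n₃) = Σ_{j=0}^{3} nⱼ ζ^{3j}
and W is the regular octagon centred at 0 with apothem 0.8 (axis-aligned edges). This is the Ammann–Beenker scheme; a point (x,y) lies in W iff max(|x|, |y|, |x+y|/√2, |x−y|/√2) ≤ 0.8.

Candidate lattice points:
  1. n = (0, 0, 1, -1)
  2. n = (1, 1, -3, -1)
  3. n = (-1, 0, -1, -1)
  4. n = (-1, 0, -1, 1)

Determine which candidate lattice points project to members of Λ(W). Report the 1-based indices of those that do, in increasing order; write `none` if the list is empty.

none

Internal map: ζ^{3j} for j=0..3 gives (1,0), (−√2/2,√2/2), (0,−1), (√2/2,√2/2).
candidate 1: n = (0, 0, 1, -1) → π⊥ ≈ (-0.7071, -1.7071); max(|x|,|y|,|x±y|/√2) = 1.7071 > 0.8 ⇒ ∉ W
candidate 2: n = (1, 1, -3, -1) → π⊥ ≈ (-0.4142, +3.0000); max(|x|,|y|,|x±y|/√2) = 3.0000 > 0.8 ⇒ ∉ W
candidate 3: n = (-1, 0, -1, -1) → π⊥ ≈ (-1.7071, +0.2929); max(|x|,|y|,|x±y|/√2) = 1.7071 > 0.8 ⇒ ∉ W
candidate 4: n = (-1, 0, -1, 1) → π⊥ ≈ (-0.2929, +1.7071); max(|x|,|y|,|x±y|/√2) = 1.7071 > 0.8 ⇒ ∉ W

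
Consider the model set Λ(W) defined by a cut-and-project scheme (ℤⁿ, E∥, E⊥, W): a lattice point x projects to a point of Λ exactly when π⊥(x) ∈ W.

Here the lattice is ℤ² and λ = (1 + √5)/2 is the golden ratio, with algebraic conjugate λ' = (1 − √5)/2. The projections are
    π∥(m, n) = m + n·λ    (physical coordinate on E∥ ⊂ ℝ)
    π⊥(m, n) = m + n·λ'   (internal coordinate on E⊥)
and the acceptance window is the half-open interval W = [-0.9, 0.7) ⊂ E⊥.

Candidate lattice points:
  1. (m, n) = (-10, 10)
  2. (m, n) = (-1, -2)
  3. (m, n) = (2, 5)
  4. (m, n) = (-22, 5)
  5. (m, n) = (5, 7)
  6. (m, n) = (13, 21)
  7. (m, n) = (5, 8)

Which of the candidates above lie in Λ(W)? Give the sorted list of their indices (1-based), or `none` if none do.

2, 5, 6, 7

Compute λ' = (1−√5)/2 = -0.61803, so π⊥(m,n) = m -0.61803·n.
#1 (-10,10): internal coord -10 + (10)·λ' = -16.18034; -16.18034 ∉ [-0.9, 0.7) → out
#2 (-1,-2): internal coord -1 + (-2)·λ' = +0.23607; +0.23607 ∈ [-0.9, 0.7) → IN Λ
#3 (2,5): internal coord 2 + (5)·λ' = -1.09017; -1.09017 ∉ [-0.9, 0.7) → out
#4 (-22,5): internal coord -22 + (5)·λ' = -25.09017; -25.09017 ∉ [-0.9, 0.7) → out
#5 (5,7): internal coord 5 + (7)·λ' = +0.67376; +0.67376 ∈ [-0.9, 0.7) → IN Λ
#6 (13,21): internal coord 13 + (21)·λ' = +0.02129; +0.02129 ∈ [-0.9, 0.7) → IN Λ
#7 (5,8): internal coord 5 + (8)·λ' = +0.05573; +0.05573 ∈ [-0.9, 0.7) → IN Λ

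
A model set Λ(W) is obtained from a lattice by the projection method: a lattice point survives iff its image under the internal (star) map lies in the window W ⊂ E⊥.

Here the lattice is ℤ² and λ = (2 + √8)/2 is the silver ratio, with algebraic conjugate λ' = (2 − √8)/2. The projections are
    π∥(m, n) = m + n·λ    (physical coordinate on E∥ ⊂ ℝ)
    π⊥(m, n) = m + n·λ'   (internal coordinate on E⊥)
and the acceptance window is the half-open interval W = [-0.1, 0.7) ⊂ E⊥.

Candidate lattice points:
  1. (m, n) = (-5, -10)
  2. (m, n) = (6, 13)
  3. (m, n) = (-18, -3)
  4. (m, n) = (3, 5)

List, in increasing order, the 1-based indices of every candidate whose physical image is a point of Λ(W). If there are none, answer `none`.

Compute λ' = (2−√8)/2 = -0.414214, so π⊥(m,n) = m -0.414214·n.
#1 (-5,-10): internal coord -5 + (-10)·λ' = -0.857864; -0.857864 ∉ [-0.1, 0.7) → out
#2 (6,13): internal coord 6 + (13)·λ' = +0.615224; +0.615224 ∈ [-0.1, 0.7) → IN Λ
#3 (-18,-3): internal coord -18 + (-3)·λ' = -16.757359; -16.757359 ∉ [-0.1, 0.7) → out
#4 (3,5): internal coord 3 + (5)·λ' = +0.928932; +0.928932 ∉ [-0.1, 0.7) → out

2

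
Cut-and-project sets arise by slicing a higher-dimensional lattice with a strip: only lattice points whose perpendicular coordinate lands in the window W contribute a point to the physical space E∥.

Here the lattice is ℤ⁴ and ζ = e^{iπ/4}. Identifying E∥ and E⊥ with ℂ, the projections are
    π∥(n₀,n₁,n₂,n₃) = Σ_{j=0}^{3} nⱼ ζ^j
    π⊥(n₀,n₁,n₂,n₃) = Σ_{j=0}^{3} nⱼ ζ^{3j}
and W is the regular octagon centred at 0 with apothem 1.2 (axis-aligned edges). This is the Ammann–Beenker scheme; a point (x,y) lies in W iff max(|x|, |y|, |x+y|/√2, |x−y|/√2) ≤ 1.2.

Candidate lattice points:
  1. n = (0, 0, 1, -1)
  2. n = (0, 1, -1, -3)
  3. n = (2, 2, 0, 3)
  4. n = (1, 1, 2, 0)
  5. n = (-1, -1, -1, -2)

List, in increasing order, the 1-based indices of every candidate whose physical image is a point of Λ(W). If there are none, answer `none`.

none

With ζ = e^{iπ/4} the internal vectors are ζ^0,ζ^3,ζ^6,ζ^9.
candidate 1: n = (0, 0, 1, -1) → π⊥ ≈ (-0.707107, -1.707107); max(|x|,|y|,|x±y|/√2) = 1.707107 > 1.2 ⇒ ∉ W
candidate 2: n = (0, 1, -1, -3) → π⊥ ≈ (-2.828427, -0.414214); max(|x|,|y|,|x±y|/√2) = 2.828427 > 1.2 ⇒ ∉ W
candidate 3: n = (2, 2, 0, 3) → π⊥ ≈ (+2.707107, +3.535534); max(|x|,|y|,|x±y|/√2) = 4.414214 > 1.2 ⇒ ∉ W
candidate 4: n = (1, 1, 2, 0) → π⊥ ≈ (+0.292893, -1.292893); max(|x|,|y|,|x±y|/√2) = 1.292893 > 1.2 ⇒ ∉ W
candidate 5: n = (-1, -1, -1, -2) → π⊥ ≈ (-1.707107, -1.121320); max(|x|,|y|,|x±y|/√2) = 2.000000 > 1.2 ⇒ ∉ W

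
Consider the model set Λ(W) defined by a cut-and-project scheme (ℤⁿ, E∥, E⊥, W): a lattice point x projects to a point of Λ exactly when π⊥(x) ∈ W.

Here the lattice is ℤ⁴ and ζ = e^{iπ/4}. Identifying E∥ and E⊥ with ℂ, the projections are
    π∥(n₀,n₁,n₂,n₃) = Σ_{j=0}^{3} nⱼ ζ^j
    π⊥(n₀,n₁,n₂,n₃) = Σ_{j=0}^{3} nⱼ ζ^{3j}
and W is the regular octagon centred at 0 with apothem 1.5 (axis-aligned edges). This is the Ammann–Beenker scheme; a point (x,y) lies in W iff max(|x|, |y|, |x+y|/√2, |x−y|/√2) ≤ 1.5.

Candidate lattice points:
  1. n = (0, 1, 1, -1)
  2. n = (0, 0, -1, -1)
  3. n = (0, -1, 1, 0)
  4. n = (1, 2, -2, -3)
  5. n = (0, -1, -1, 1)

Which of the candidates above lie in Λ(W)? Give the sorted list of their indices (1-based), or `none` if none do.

2

π⊥(n) = n₀ + n₁ζ³ + n₂ζ⁶ + n₃ζ⁹ where ζ = e^{iπ/4}.
#1 (0, 1, 1, -1): internal (-1.4142, -1.0000); octagon support 1.7071 vs apothem 1.5 → ∉ W
#2 (0, 0, -1, -1): internal (-0.7071, 0.2929); octagon support 0.7071 vs apothem 1.5 → ∈ W
#3 (0, -1, 1, 0): internal (0.7071, -1.7071); octagon support 1.7071 vs apothem 1.5 → ∉ W
#4 (1, 2, -2, -3): internal (-2.5355, 1.2929); octagon support 2.7071 vs apothem 1.5 → ∉ W
#5 (0, -1, -1, 1): internal (1.4142, 1.0000); octagon support 1.7071 vs apothem 1.5 → ∉ W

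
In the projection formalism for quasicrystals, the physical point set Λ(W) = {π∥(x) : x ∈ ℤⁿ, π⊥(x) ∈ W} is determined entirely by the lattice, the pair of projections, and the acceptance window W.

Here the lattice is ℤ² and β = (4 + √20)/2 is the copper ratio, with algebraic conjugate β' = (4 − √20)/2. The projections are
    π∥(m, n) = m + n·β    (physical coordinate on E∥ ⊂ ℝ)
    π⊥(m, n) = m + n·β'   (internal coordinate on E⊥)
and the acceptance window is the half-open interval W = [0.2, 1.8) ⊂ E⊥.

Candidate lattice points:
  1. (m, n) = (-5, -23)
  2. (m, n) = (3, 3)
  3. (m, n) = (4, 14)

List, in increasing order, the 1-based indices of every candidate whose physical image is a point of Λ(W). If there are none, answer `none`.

1, 3

Numerically β ≈ 4.23607 and β' = −1/β ≈ -0.23607.
#1 (-5,-23): internal coord -5 + (-23)·β' = +0.42956; +0.42956 ∈ [0.2, 1.8) → IN Λ
#2 (3,3): internal coord 3 + (3)·β' = +2.29180; +2.29180 ∉ [0.2, 1.8) → out
#3 (4,14): internal coord 4 + (14)·β' = +0.69505; +0.69505 ∈ [0.2, 1.8) → IN Λ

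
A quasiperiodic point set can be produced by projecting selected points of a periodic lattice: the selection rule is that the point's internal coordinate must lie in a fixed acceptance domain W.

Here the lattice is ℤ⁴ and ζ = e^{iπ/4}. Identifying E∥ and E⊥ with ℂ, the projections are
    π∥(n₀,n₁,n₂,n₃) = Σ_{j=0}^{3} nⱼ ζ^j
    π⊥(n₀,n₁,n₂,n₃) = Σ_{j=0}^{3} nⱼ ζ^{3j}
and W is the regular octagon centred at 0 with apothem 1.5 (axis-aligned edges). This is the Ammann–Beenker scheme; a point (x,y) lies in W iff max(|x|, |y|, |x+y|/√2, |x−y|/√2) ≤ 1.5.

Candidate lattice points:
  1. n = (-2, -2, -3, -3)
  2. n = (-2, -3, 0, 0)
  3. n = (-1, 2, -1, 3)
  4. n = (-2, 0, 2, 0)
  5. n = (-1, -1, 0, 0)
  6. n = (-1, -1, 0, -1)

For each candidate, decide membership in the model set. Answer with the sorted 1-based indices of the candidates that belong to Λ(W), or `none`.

π⊥(n) = n₀ + n₁ζ³ + n₂ζ⁶ + n₃ζ⁹ where ζ = e^{iπ/4}.
candidate 1: n = (-2, -2, -3, -3) → π⊥ ≈ (-2.70711, -0.53553); max(|x|,|y|,|x±y|/√2) = 2.70711 > 1.5 ⇒ ∉ W
candidate 2: n = (-2, -3, 0, 0) → π⊥ ≈ (+0.12132, -2.12132); max(|x|,|y|,|x±y|/√2) = 2.12132 > 1.5 ⇒ ∉ W
candidate 3: n = (-1, 2, -1, 3) → π⊥ ≈ (-0.29289, +4.53553); max(|x|,|y|,|x±y|/√2) = 4.53553 > 1.5 ⇒ ∉ W
candidate 4: n = (-2, 0, 2, 0) → π⊥ ≈ (-2.00000, -2.00000); max(|x|,|y|,|x±y|/√2) = 2.82843 > 1.5 ⇒ ∉ W
candidate 5: n = (-1, -1, 0, 0) → π⊥ ≈ (-0.29289, -0.70711); max(|x|,|y|,|x±y|/√2) = 0.70711 ≤ 1.5 ⇒ ∈ W
candidate 6: n = (-1, -1, 0, -1) → π⊥ ≈ (-1.00000, -1.41421); max(|x|,|y|,|x±y|/√2) = 1.70711 > 1.5 ⇒ ∉ W

5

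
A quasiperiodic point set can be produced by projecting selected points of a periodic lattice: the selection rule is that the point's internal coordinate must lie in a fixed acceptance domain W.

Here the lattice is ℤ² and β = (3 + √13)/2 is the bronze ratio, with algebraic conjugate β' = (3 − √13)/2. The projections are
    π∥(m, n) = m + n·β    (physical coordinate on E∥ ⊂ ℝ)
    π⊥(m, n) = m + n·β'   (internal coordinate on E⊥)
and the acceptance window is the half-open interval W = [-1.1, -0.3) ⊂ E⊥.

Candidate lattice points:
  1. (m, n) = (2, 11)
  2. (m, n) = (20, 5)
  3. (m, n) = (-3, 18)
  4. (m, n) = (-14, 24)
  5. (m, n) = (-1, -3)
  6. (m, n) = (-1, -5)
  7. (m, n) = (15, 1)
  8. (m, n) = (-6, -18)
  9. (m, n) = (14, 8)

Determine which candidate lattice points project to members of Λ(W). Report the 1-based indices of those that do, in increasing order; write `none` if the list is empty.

β' = (3−√13)/2 ≈ -0.3028.
[1] lift (2,11): star map gives -1.3305; window check -1.1 ≤ -1.3305 < -0.3 is false → out
[2] lift (20,5): star map gives 18.4861; window check -1.1 ≤ 18.4861 < -0.3 is false → out
[3] lift (-3,18): star map gives -8.4500; window check -1.1 ≤ -8.4500 < -0.3 is false → out
[4] lift (-14,24): star map gives -21.2666; window check -1.1 ≤ -21.2666 < -0.3 is false → out
[5] lift (-1,-3): star map gives -0.0917; window check -1.1 ≤ -0.0917 < -0.3 is false → out
[6] lift (-1,-5): star map gives 0.5139; window check -1.1 ≤ 0.5139 < -0.3 is false → out
[7] lift (15,1): star map gives 14.6972; window check -1.1 ≤ 14.6972 < -0.3 is false → out
[8] lift (-6,-18): star map gives -0.5500; window check -1.1 ≤ -0.5500 < -0.3 is true → IN Λ
[9] lift (14,8): star map gives 11.5778; window check -1.1 ≤ 11.5778 < -0.3 is false → out

8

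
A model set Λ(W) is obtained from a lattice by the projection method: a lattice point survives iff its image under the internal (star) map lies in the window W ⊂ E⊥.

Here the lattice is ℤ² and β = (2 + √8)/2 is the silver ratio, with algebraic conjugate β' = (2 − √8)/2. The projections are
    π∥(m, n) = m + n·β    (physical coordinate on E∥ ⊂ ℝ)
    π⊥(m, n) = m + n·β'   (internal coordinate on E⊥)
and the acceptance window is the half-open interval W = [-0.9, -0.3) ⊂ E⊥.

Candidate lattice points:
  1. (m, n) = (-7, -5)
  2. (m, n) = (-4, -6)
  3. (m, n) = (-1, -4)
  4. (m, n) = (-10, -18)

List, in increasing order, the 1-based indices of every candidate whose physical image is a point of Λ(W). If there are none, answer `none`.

none

Compute β' = (2−√8)/2 = -0.414214, so π⊥(m,n) = m -0.414214·n.
#1 (-7,-5): internal coord -7 + (-5)·β' = -4.928932; -4.928932 ∉ [-0.9, -0.3) → out
#2 (-4,-6): internal coord -4 + (-6)·β' = -1.514719; -1.514719 ∉ [-0.9, -0.3) → out
#3 (-1,-4): internal coord -1 + (-4)·β' = +0.656854; +0.656854 ∉ [-0.9, -0.3) → out
#4 (-10,-18): internal coord -10 + (-18)·β' = -2.544156; -2.544156 ∉ [-0.9, -0.3) → out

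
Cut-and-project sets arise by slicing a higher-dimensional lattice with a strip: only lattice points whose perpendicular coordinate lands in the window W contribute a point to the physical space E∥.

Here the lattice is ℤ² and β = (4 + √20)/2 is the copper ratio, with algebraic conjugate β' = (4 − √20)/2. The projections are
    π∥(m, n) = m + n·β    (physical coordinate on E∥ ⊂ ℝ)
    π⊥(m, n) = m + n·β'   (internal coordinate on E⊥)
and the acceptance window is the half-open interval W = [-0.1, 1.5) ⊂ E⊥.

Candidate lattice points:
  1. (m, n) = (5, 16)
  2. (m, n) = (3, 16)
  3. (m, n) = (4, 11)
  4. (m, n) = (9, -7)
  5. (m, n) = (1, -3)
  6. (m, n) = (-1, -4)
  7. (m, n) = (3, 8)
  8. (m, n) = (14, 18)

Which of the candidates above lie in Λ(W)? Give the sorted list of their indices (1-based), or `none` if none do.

1, 3, 6, 7

Compute β' = (4−√20)/2 = -0.23607, so π⊥(m,n) = m -0.23607·n.
#1 (5,16): internal coord 5 + (16)·β' = +1.22291; +1.22291 ∈ [-0.1, 1.5) → IN Λ
#2 (3,16): internal coord 3 + (16)·β' = -0.77709; -0.77709 ∉ [-0.1, 1.5) → out
#3 (4,11): internal coord 4 + (11)·β' = +1.40325; +1.40325 ∈ [-0.1, 1.5) → IN Λ
#4 (9,-7): internal coord 9 + (-7)·β' = +10.65248; +10.65248 ∉ [-0.1, 1.5) → out
#5 (1,-3): internal coord 1 + (-3)·β' = +1.70820; +1.70820 ∉ [-0.1, 1.5) → out
#6 (-1,-4): internal coord -1 + (-4)·β' = -0.05573; -0.05573 ∈ [-0.1, 1.5) → IN Λ
#7 (3,8): internal coord 3 + (8)·β' = +1.11146; +1.11146 ∈ [-0.1, 1.5) → IN Λ
#8 (14,18): internal coord 14 + (18)·β' = +9.75078; +9.75078 ∉ [-0.1, 1.5) → out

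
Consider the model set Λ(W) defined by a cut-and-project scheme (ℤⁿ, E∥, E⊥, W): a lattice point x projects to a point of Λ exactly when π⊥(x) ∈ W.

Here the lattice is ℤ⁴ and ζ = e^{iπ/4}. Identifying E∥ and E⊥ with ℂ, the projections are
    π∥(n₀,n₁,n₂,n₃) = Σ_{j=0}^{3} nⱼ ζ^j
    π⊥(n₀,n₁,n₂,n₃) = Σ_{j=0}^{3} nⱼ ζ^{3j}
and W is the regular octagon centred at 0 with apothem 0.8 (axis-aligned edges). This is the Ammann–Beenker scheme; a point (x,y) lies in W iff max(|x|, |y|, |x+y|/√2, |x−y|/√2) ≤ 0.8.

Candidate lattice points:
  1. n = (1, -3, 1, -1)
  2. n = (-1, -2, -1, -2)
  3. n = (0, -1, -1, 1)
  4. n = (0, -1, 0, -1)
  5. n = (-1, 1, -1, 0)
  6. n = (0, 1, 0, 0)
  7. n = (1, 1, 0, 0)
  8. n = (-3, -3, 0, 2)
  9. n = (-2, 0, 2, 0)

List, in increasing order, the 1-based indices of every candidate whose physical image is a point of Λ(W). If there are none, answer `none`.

7

π⊥(n) = n₀ + n₁ζ³ + n₂ζ⁶ + n₃ζ⁹ where ζ = e^{iπ/4}.
candidate 1: n = (1, -3, 1, -1) → π⊥ ≈ (+2.4142, -3.8284); max(|x|,|y|,|x±y|/√2) = 4.4142 > 0.8 ⇒ ∉ W
candidate 2: n = (-1, -2, -1, -2) → π⊥ ≈ (-1.0000, -1.8284); max(|x|,|y|,|x±y|/√2) = 2.0000 > 0.8 ⇒ ∉ W
candidate 3: n = (0, -1, -1, 1) → π⊥ ≈ (+1.4142, +1.0000); max(|x|,|y|,|x±y|/√2) = 1.7071 > 0.8 ⇒ ∉ W
candidate 4: n = (0, -1, 0, -1) → π⊥ ≈ (+0.0000, -1.4142); max(|x|,|y|,|x±y|/√2) = 1.4142 > 0.8 ⇒ ∉ W
candidate 5: n = (-1, 1, -1, 0) → π⊥ ≈ (-1.7071, +1.7071); max(|x|,|y|,|x±y|/√2) = 2.4142 > 0.8 ⇒ ∉ W
candidate 6: n = (0, 1, 0, 0) → π⊥ ≈ (-0.7071, +0.7071); max(|x|,|y|,|x±y|/√2) = 1.0000 > 0.8 ⇒ ∉ W
candidate 7: n = (1, 1, 0, 0) → π⊥ ≈ (+0.2929, +0.7071); max(|x|,|y|,|x±y|/√2) = 0.7071 ≤ 0.8 ⇒ ∈ W
candidate 8: n = (-3, -3, 0, 2) → π⊥ ≈ (+0.5355, -0.7071); max(|x|,|y|,|x±y|/√2) = 0.8787 > 0.8 ⇒ ∉ W
candidate 9: n = (-2, 0, 2, 0) → π⊥ ≈ (-2.0000, -2.0000); max(|x|,|y|,|x±y|/√2) = 2.8284 > 0.8 ⇒ ∉ W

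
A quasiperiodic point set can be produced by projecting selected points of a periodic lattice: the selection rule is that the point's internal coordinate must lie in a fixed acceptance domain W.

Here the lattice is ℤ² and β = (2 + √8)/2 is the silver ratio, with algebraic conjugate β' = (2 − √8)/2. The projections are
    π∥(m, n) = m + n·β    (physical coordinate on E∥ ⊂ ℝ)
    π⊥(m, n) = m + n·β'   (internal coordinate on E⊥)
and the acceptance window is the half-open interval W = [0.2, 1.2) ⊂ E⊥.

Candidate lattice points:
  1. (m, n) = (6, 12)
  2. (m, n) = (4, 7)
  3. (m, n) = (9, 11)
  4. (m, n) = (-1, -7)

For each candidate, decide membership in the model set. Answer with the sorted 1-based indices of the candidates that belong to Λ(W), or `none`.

1, 2

Numerically β ≈ 2.4142 and β' = −1/β ≈ -0.4142.
candidate 1: (m,n)=(6,12) → π∥ = 6+12·β ≈ 34.9706, π⊥ = 6+12·β' ≈ 1.0294 ∈ [0.2, 1.2) ⇒ IN Λ
candidate 2: (m,n)=(4,7) → π∥ = 4+7·β ≈ 20.8995, π⊥ = 4+7·β' ≈ 1.1005 ∈ [0.2, 1.2) ⇒ IN Λ
candidate 3: (m,n)=(9,11) → π∥ = 9+11·β ≈ 35.5563, π⊥ = 9+11·β' ≈ 4.4437 ∉ [0.2, 1.2) ⇒ out
candidate 4: (m,n)=(-1,-7) → π∥ = -1-7·β ≈ -17.8995, π⊥ = -1-7·β' ≈ 1.8995 ∉ [0.2, 1.2) ⇒ out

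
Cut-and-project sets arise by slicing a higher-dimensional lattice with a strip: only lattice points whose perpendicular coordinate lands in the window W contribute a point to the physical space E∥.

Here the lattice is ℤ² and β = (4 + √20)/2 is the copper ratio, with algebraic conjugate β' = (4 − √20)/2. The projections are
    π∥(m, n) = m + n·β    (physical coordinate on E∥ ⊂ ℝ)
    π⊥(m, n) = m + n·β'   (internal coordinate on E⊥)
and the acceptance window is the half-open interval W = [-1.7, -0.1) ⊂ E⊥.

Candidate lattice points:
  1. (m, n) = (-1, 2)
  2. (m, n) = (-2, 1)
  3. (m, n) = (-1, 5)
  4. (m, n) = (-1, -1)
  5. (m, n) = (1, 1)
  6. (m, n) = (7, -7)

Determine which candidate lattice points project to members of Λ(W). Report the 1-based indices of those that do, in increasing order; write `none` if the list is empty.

β' = (4−√20)/2 ≈ -0.236068.
candidate 1: (m,n)=(-1,2) → π∥ = -1+2·β ≈ 7.472136, π⊥ = -1+2·β' ≈ -1.472136 ∈ [-1.7, -0.1) ⇒ IN Λ
candidate 2: (m,n)=(-2,1) → π∥ = -2+1·β ≈ 2.236068, π⊥ = -2+1·β' ≈ -2.236068 ∉ [-1.7, -0.1) ⇒ out
candidate 3: (m,n)=(-1,5) → π∥ = -1+5·β ≈ 20.180340, π⊥ = -1+5·β' ≈ -2.180340 ∉ [-1.7, -0.1) ⇒ out
candidate 4: (m,n)=(-1,-1) → π∥ = -1-1·β ≈ -5.236068, π⊥ = -1-1·β' ≈ -0.763932 ∈ [-1.7, -0.1) ⇒ IN Λ
candidate 5: (m,n)=(1,1) → π∥ = 1+1·β ≈ 5.236068, π⊥ = 1+1·β' ≈ 0.763932 ∉ [-1.7, -0.1) ⇒ out
candidate 6: (m,n)=(7,-7) → π∥ = 7-7·β ≈ -22.652476, π⊥ = 7-7·β' ≈ 8.652476 ∉ [-1.7, -0.1) ⇒ out

1, 4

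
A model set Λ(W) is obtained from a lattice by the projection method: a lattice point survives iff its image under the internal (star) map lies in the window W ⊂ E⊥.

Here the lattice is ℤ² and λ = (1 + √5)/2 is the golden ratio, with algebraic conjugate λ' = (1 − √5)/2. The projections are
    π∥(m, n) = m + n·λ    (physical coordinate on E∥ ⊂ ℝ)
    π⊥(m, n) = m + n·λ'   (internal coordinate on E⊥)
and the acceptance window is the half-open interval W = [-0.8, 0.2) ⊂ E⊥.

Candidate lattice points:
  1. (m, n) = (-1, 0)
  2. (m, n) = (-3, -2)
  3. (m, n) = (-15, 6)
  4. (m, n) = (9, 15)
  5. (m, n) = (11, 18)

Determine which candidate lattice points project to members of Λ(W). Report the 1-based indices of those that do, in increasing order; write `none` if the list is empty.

4, 5

λ' = (1−√5)/2 ≈ -0.618034.
candidate 1: (m,n)=(-1,0) → π∥ = -1+0·λ ≈ -1.000000, π⊥ = -1+0·λ' ≈ -1.000000 ∉ [-0.8, 0.2) ⇒ out
candidate 2: (m,n)=(-3,-2) → π∥ = -3-2·λ ≈ -6.236068, π⊥ = -3-2·λ' ≈ -1.763932 ∉ [-0.8, 0.2) ⇒ out
candidate 3: (m,n)=(-15,6) → π∥ = -15+6·λ ≈ -5.291796, π⊥ = -15+6·λ' ≈ -18.708204 ∉ [-0.8, 0.2) ⇒ out
candidate 4: (m,n)=(9,15) → π∥ = 9+15·λ ≈ 33.270510, π⊥ = 9+15·λ' ≈ -0.270510 ∈ [-0.8, 0.2) ⇒ IN Λ
candidate 5: (m,n)=(11,18) → π∥ = 11+18·λ ≈ 40.124612, π⊥ = 11+18·λ' ≈ -0.124612 ∈ [-0.8, 0.2) ⇒ IN Λ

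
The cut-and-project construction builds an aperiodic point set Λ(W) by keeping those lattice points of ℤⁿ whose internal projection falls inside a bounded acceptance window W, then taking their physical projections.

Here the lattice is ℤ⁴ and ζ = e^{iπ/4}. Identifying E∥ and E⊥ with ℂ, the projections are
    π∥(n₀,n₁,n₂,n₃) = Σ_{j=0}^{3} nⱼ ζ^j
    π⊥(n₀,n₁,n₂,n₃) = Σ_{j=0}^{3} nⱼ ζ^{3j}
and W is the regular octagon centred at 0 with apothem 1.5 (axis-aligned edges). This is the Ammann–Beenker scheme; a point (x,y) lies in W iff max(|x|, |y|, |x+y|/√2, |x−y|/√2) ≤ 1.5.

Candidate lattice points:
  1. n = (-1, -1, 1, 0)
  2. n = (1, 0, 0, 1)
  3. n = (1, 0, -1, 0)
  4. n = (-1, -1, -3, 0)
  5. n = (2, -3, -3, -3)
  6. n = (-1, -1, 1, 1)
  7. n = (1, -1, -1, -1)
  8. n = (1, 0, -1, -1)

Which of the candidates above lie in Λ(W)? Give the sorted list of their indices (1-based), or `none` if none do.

3, 6, 7, 8

With ζ = e^{iπ/4} the internal vectors are ζ^0,ζ^3,ζ^6,ζ^9.
candidate 1: n = (-1, -1, 1, 0) → π⊥ ≈ (-0.29289, -1.70711); max(|x|,|y|,|x±y|/√2) = 1.70711 > 1.5 ⇒ ∉ W
candidate 2: n = (1, 0, 0, 1) → π⊥ ≈ (+1.70711, +0.70711); max(|x|,|y|,|x±y|/√2) = 1.70711 > 1.5 ⇒ ∉ W
candidate 3: n = (1, 0, -1, 0) → π⊥ ≈ (+1.00000, +1.00000); max(|x|,|y|,|x±y|/√2) = 1.41421 ≤ 1.5 ⇒ ∈ W
candidate 4: n = (-1, -1, -3, 0) → π⊥ ≈ (-0.29289, +2.29289); max(|x|,|y|,|x±y|/√2) = 2.29289 > 1.5 ⇒ ∉ W
candidate 5: n = (2, -3, -3, -3) → π⊥ ≈ (+2.00000, -1.24264); max(|x|,|y|,|x±y|/√2) = 2.29289 > 1.5 ⇒ ∉ W
candidate 6: n = (-1, -1, 1, 1) → π⊥ ≈ (+0.41421, -1.00000); max(|x|,|y|,|x±y|/√2) = 1.00000 ≤ 1.5 ⇒ ∈ W
candidate 7: n = (1, -1, -1, -1) → π⊥ ≈ (+1.00000, -0.41421); max(|x|,|y|,|x±y|/√2) = 1.00000 ≤ 1.5 ⇒ ∈ W
candidate 8: n = (1, 0, -1, -1) → π⊥ ≈ (+0.29289, +0.29289); max(|x|,|y|,|x±y|/√2) = 0.41421 ≤ 1.5 ⇒ ∈ W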